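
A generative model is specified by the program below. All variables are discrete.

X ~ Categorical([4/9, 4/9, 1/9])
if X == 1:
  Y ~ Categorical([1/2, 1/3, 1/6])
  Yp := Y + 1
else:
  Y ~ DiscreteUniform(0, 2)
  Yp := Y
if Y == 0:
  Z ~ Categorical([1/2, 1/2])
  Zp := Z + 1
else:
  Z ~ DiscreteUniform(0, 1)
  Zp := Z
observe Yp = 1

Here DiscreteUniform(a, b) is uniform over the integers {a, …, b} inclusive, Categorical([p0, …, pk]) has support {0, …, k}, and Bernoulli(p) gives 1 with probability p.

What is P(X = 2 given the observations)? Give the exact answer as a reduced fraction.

P(X = 2 | obs) = 1/11

Enumerate traces; 6 have nonzero weight after conditioning:
  (X=0, Y=1, Z=0) weight 2/27
  (X=0, Y=1, Z=1) weight 2/27
  (X=1, Y=0, Z=0) weight 1/9
  (X=1, Y=0, Z=1) weight 1/9
  (X=2, Y=1, Z=0) weight 1/54
  (X=2, Y=1, Z=1) weight 1/54
Group by X:
  weight(X=0) = 4/27
  weight(X=1) = 2/9
  weight(X=2) = 1/27
Total weight = 4/27 + 2/9 + 1/27 = 11/27
P(X=0 | obs) = 4/27 / 11/27 = 4/11
P(X=1 | obs) = 2/9 / 11/27 = 6/11
P(X=2 | obs) = 1/27 / 11/27 = 1/11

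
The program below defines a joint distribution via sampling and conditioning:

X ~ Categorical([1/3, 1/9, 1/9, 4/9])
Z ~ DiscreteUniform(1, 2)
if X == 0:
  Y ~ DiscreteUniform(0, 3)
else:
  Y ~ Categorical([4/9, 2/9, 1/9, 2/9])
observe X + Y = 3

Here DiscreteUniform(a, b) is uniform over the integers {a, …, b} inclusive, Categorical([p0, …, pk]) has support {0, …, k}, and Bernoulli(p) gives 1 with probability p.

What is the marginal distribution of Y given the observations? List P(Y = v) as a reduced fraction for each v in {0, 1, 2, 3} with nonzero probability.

P(Y=0) = 64/103, P(Y=1) = 8/103, P(Y=2) = 4/103, P(Y=3) = 27/103

Enumerate traces; 8 have nonzero weight after conditioning:
  (X=0, Z=1, Y=3) weight 1/24
  (X=0, Z=2, Y=3) weight 1/24
  (X=1, Z=1, Y=2) weight 1/162
  (X=1, Z=2, Y=2) weight 1/162
  (X=2, Z=1, Y=1) weight 1/81
  (X=2, Z=2, Y=1) weight 1/81
  (X=3, Z=1, Y=0) weight 8/81
  (X=3, Z=2, Y=0) weight 8/81
Group by Y:
  weight(Y=0) = 16/81
  weight(Y=1) = 2/81
  weight(Y=2) = 1/81
  weight(Y=3) = 1/12
Total weight = 16/81 + 2/81 + 1/81 + 1/12 = 103/324
P(Y=0 | obs) = 16/81 / 103/324 = 64/103
P(Y=1 | obs) = 2/81 / 103/324 = 8/103
P(Y=2 | obs) = 1/81 / 103/324 = 4/103
P(Y=3 | obs) = 1/12 / 103/324 = 27/103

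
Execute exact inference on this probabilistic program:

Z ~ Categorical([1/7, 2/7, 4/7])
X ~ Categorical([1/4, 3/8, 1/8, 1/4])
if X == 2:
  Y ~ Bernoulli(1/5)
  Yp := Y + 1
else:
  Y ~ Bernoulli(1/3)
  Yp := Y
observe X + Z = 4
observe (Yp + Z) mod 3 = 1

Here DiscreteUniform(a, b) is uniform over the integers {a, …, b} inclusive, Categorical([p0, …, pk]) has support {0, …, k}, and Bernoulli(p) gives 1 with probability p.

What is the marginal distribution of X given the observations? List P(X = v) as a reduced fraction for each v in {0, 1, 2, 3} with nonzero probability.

Enumerate traces; 2 have nonzero weight after conditioning:
  (Z=1, X=3, Y=0) weight 1/21
  (Z=2, X=2, Y=1) weight 1/70
Group by X:
  weight(X=2) = 1/70
  weight(X=3) = 1/21
Total weight = 1/70 + 1/21 = 13/210
P(X=2 | obs) = 1/70 / 13/210 = 3/13
P(X=3 | obs) = 1/21 / 13/210 = 10/13

P(X=2) = 3/13, P(X=3) = 10/13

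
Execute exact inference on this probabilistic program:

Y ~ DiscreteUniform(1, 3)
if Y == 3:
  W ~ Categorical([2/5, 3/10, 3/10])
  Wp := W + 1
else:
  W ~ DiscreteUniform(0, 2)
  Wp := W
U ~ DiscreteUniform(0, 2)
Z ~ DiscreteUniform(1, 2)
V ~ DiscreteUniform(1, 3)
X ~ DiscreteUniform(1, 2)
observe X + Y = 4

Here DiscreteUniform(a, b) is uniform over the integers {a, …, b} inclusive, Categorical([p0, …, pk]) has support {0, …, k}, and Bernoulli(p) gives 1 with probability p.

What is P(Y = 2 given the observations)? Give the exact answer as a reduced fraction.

Enumerate traces; 108 have nonzero weight after conditioning:
  (Y=2, W=0, U=0, Z=1, V=1, X=2) weight 1/324
  (Y=2, W=0, U=0, Z=1, V=2, X=2) weight 1/324
  (Y=2, W=0, U=0, Z=1, V=3, X=2) weight 1/324
  (Y=2, W=0, U=0, Z=2, V=1, X=2) weight 1/324
  (Y=2, W=0, U=0, Z=2, V=2, X=2) weight 1/324
  (Y=2, W=0, U=0, Z=2, V=3, X=2) weight 1/324
  (Y=2, W=0, U=1, Z=1, V=1, X=2) weight 1/324
  (Y=2, W=0, U=1, Z=1, V=2, X=2) weight 1/324
  (Y=3, W=0, U=0, Z=1, V=1, X=1) weight 1/270
  … 99 more
Group by Y:
  weight(Y=2) = 1/6
  weight(Y=3) = 1/6
Total weight = 1/6 + 1/6 = 1/3
P(Y=2 | obs) = 1/6 / 1/3 = 1/2
P(Y=3 | obs) = 1/6 / 1/3 = 1/2

P(Y = 2 | obs) = 1/2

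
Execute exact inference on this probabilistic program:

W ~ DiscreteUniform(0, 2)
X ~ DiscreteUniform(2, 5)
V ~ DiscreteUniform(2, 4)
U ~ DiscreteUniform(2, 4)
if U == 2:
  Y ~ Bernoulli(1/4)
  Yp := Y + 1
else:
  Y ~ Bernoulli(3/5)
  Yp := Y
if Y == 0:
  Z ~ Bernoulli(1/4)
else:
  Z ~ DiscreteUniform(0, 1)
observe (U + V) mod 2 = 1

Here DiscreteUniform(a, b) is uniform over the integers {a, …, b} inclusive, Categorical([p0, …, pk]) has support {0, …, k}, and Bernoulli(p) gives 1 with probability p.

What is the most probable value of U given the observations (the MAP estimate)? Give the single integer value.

Enumerate traces; 192 have nonzero weight after conditioning:
  (W=0, X=2, V=2, U=3, Y=0, Z=0) weight 1/360
  (W=0, X=2, V=2, U=3, Y=0, Z=1) weight 1/1080
  (W=0, X=2, V=2, U=3, Y=1, Z=0) weight 1/360
  (W=0, X=2, V=2, U=3, Y=1, Z=1) weight 1/360
  (W=0, X=2, V=3, U=2, Y=0, Z=0) weight 1/192
  (W=0, X=2, V=3, U=2, Y=0, Z=1) weight 1/576
  (W=0, X=2, V=3, U=2, Y=1, Z=0) weight 1/864
  (W=0, X=2, V=3, U=2, Y=1, Z=1) weight 1/864
  (W=0, X=2, V=3, U=4, Y=0, Z=0) weight 1/360
  … 183 more
Group by U:
  weight(U=2) = 1/9
  weight(U=3) = 2/9
  weight(U=4) = 1/9
Total weight = 1/9 + 2/9 + 1/9 = 4/9
P(U=2 | obs) = 1/9 / 4/9 = 1/4
P(U=3 | obs) = 2/9 / 4/9 = 1/2
P(U=4 | obs) = 1/9 / 4/9 = 1/4
argmax = 3

argmax_v P(U = v | obs) = 3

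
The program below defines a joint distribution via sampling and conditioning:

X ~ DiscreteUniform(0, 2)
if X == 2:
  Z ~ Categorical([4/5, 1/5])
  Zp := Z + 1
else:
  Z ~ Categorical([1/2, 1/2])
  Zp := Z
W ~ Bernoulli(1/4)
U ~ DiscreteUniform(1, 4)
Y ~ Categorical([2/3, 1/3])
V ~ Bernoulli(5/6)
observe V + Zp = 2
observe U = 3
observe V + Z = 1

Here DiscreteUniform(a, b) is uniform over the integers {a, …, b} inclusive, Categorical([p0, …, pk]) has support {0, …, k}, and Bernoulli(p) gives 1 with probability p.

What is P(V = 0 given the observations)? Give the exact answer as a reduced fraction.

Enumerate traces; 8 have nonzero weight after conditioning:
  (X=2, Z=0, W=0, U=3, Y=0, V=1) weight 1/36
  (X=2, Z=0, W=0, U=3, Y=1, V=1) weight 1/72
  (X=2, Z=0, W=1, U=3, Y=0, V=1) weight 1/108
  (X=2, Z=0, W=1, U=3, Y=1, V=1) weight 1/216
  (X=2, Z=1, W=0, U=3, Y=0, V=0) weight 1/720
  (X=2, Z=1, W=0, U=3, Y=1, V=0) weight 1/1440
  (X=2, Z=1, W=1, U=3, Y=0, V=0) weight 1/2160
  (X=2, Z=1, W=1, U=3, Y=1, V=0) weight 1/4320
Group by V:
  weight(V=0) = 1/360
  weight(V=1) = 1/18
Total weight = 1/360 + 1/18 = 7/120
P(V=0 | obs) = 1/360 / 7/120 = 1/21
P(V=1 | obs) = 1/18 / 7/120 = 20/21

P(V = 0 | obs) = 1/21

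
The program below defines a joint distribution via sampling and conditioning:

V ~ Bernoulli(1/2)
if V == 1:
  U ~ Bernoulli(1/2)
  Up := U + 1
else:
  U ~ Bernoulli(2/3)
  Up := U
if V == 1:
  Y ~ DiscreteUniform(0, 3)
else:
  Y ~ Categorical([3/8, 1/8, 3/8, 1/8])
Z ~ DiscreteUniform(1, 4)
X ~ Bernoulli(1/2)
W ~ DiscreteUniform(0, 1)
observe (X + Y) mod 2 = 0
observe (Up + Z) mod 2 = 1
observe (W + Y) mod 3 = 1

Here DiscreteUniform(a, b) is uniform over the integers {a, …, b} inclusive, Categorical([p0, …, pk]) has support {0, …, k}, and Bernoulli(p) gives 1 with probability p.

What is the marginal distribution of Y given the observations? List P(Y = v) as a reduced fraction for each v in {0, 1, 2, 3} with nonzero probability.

Enumerate traces; 24 have nonzero weight after conditioning:
  (V=0, U=0, Y=0, Z=1, X=0, W=1) weight 1/256
  (V=0, U=0, Y=0, Z=3, X=0, W=1) weight 1/256
  (V=0, U=0, Y=1, Z=1, X=1, W=0) weight 1/768
  (V=0, U=0, Y=1, Z=3, X=1, W=0) weight 1/768
  (V=0, U=0, Y=3, Z=1, X=1, W=1) weight 1/768
  (V=0, U=0, Y=3, Z=3, X=1, W=1) weight 1/768
  (V=0, U=1, Y=0, Z=2, X=0, W=1) weight 1/128
  (V=0, U=1, Y=0, Z=4, X=0, W=1) weight 1/128
  … 16 more
Group by Y:
  weight(Y=0) = 5/128
  weight(Y=1) = 3/128
  weight(Y=3) = 3/128
Total weight = 5/128 + 3/128 + 3/128 = 11/128
P(Y=0 | obs) = 5/128 / 11/128 = 5/11
P(Y=1 | obs) = 3/128 / 11/128 = 3/11
P(Y=3 | obs) = 3/128 / 11/128 = 3/11

P(Y=0) = 5/11, P(Y=1) = 3/11, P(Y=3) = 3/11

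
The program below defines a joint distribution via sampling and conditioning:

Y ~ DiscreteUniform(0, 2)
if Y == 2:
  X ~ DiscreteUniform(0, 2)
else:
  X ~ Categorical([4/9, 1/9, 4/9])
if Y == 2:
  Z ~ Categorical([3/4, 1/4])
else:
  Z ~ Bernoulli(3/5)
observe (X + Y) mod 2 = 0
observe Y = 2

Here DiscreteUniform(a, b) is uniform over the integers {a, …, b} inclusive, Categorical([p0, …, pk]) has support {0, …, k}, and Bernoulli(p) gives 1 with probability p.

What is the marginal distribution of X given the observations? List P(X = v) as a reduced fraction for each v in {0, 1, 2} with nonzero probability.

P(X=0) = 1/2, P(X=2) = 1/2

Enumerate traces; 4 have nonzero weight after conditioning:
  (Y=2, X=0, Z=0) weight 1/12
  (Y=2, X=0, Z=1) weight 1/36
  (Y=2, X=2, Z=0) weight 1/12
  (Y=2, X=2, Z=1) weight 1/36
Group by X:
  weight(X=0) = 1/9
  weight(X=2) = 1/9
Total weight = 1/9 + 1/9 = 2/9
P(X=0 | obs) = 1/9 / 2/9 = 1/2
P(X=2 | obs) = 1/9 / 2/9 = 1/2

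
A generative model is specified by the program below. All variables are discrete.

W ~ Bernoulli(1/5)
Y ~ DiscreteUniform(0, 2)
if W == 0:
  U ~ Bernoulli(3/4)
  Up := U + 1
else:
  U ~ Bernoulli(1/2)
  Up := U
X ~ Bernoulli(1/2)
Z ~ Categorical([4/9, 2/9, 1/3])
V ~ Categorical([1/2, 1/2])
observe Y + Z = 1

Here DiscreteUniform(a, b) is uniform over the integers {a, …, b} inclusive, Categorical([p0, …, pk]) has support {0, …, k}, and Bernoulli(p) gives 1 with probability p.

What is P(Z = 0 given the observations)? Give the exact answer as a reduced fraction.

P(Z = 0 | obs) = 2/3

Enumerate traces; 32 have nonzero weight after conditioning:
  (W=0, Y=0, U=0, X=0, Z=1, V=0) weight 1/270
  (W=0, Y=0, U=0, X=0, Z=1, V=1) weight 1/270
  (W=0, Y=0, U=0, X=1, Z=1, V=0) weight 1/270
  (W=0, Y=0, U=0, X=1, Z=1, V=1) weight 1/270
  (W=0, Y=0, U=1, X=0, Z=1, V=0) weight 1/90
  (W=0, Y=0, U=1, X=0, Z=1, V=1) weight 1/90
  (W=0, Y=0, U=1, X=1, Z=1, V=0) weight 1/90
  (W=0, Y=0, U=1, X=1, Z=1, V=1) weight 1/90
  (W=0, Y=1, U=0, X=0, Z=0, V=0) weight 1/135
  … 23 more
Group by Z:
  weight(Z=0) = 4/27
  weight(Z=1) = 2/27
Total weight = 4/27 + 2/27 = 2/9
P(Z=0 | obs) = 4/27 / 2/9 = 2/3
P(Z=1 | obs) = 2/27 / 2/9 = 1/3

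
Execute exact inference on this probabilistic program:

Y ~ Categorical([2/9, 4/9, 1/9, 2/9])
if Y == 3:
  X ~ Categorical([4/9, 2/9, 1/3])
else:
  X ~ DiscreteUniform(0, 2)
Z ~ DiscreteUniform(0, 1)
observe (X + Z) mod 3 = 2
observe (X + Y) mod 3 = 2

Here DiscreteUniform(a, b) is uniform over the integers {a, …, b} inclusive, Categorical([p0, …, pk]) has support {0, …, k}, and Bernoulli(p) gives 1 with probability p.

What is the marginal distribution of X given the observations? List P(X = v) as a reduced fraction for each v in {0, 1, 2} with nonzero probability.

P(X=1) = 1/2, P(X=2) = 1/2

Enumerate traces; 3 have nonzero weight after conditioning:
  (Y=0, X=2, Z=0) weight 1/27
  (Y=1, X=1, Z=1) weight 2/27
  (Y=3, X=2, Z=0) weight 1/27
Group by X:
  weight(X=1) = 2/27
  weight(X=2) = 2/27
Total weight = 2/27 + 2/27 = 4/27
P(X=1 | obs) = 2/27 / 4/27 = 1/2
P(X=2 | obs) = 2/27 / 4/27 = 1/2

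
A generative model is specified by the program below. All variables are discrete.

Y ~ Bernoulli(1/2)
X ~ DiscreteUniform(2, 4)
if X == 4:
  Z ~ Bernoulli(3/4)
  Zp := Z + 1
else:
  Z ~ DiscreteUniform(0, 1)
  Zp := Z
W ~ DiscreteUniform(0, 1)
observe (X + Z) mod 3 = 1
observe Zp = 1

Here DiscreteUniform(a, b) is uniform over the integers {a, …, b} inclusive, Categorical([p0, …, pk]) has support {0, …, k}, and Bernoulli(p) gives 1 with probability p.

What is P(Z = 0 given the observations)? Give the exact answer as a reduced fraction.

P(Z = 0 | obs) = 1/3

Enumerate traces; 8 have nonzero weight after conditioning:
  (Y=0, X=3, Z=1, W=0) weight 1/24
  (Y=0, X=3, Z=1, W=1) weight 1/24
  (Y=0, X=4, Z=0, W=0) weight 1/48
  (Y=0, X=4, Z=0, W=1) weight 1/48
  (Y=1, X=3, Z=1, W=0) weight 1/24
  (Y=1, X=3, Z=1, W=1) weight 1/24
  (Y=1, X=4, Z=0, W=0) weight 1/48
  (Y=1, X=4, Z=0, W=1) weight 1/48
Group by Z:
  weight(Z=0) = 1/12
  weight(Z=1) = 1/6
Total weight = 1/12 + 1/6 = 1/4
P(Z=0 | obs) = 1/12 / 1/4 = 1/3
P(Z=1 | obs) = 1/6 / 1/4 = 2/3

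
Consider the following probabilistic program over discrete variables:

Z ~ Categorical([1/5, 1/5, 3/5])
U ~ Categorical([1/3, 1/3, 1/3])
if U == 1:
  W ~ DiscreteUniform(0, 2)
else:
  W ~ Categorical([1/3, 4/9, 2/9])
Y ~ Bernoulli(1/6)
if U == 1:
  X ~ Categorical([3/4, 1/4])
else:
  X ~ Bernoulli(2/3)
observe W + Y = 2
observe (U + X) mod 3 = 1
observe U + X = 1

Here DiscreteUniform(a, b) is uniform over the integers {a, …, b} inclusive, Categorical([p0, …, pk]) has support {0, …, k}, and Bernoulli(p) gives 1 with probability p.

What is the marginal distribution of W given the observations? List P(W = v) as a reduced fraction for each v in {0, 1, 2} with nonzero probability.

Enumerate traces; 12 have nonzero weight after conditioning:
  (Z=0, U=0, W=1, Y=1, X=1) weight 4/1215
  (Z=0, U=0, W=2, Y=0, X=1) weight 2/243
  (Z=0, U=1, W=1, Y=1, X=0) weight 1/360
  (Z=0, U=1, W=2, Y=0, X=0) weight 1/72
  (Z=1, U=0, W=1, Y=1, X=1) weight 4/1215
  (Z=1, U=0, W=2, Y=0, X=1) weight 2/243
  (Z=1, U=1, W=1, Y=1, X=0) weight 1/360
  (Z=1, U=1, W=2, Y=0, X=0) weight 1/72
  … 4 more
Group by W:
  weight(W=1) = 59/1944
  weight(W=2) = 215/1944
Total weight = 59/1944 + 215/1944 = 137/972
P(W=1 | obs) = 59/1944 / 137/972 = 59/274
P(W=2 | obs) = 215/1944 / 137/972 = 215/274

P(W=1) = 59/274, P(W=2) = 215/274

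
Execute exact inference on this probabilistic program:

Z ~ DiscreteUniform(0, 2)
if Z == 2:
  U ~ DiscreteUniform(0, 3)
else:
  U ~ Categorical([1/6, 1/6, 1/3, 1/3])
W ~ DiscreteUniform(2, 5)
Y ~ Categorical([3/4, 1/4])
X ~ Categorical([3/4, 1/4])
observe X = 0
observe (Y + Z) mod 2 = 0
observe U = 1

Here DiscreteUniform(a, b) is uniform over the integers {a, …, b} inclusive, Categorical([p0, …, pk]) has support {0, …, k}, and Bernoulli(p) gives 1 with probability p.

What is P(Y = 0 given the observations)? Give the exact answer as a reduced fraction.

Enumerate traces; 12 have nonzero weight after conditioning:
  (Z=0, U=1, W=2, Y=0, X=0) weight 1/128
  (Z=0, U=1, W=3, Y=0, X=0) weight 1/128
  (Z=0, U=1, W=4, Y=0, X=0) weight 1/128
  (Z=0, U=1, W=5, Y=0, X=0) weight 1/128
  (Z=1, U=1, W=2, Y=1, X=0) weight 1/384
  (Z=1, U=1, W=3, Y=1, X=0) weight 1/384
  (Z=1, U=1, W=4, Y=1, X=0) weight 1/384
  (Z=1, U=1, W=5, Y=1, X=0) weight 1/384
  … 4 more
Group by Y:
  weight(Y=0) = 5/64
  weight(Y=1) = 1/96
Total weight = 5/64 + 1/96 = 17/192
P(Y=0 | obs) = 5/64 / 17/192 = 15/17
P(Y=1 | obs) = 1/96 / 17/192 = 2/17

P(Y = 0 | obs) = 15/17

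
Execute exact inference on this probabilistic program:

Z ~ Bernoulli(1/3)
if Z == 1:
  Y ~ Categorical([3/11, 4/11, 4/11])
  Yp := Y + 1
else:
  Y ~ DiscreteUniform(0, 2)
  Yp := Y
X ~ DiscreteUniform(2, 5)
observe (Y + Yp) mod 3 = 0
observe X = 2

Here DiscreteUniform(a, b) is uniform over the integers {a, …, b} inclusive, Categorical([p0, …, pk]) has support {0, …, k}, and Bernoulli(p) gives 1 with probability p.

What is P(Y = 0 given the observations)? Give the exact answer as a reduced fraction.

Enumerate traces; 2 have nonzero weight after conditioning:
  (Z=0, Y=0, X=2) weight 1/18
  (Z=1, Y=1, X=2) weight 1/33
Group by Y:
  weight(Y=0) = 1/18
  weight(Y=1) = 1/33
Total weight = 1/18 + 1/33 = 17/198
P(Y=0 | obs) = 1/18 / 17/198 = 11/17
P(Y=1 | obs) = 1/33 / 17/198 = 6/17

P(Y = 0 | obs) = 11/17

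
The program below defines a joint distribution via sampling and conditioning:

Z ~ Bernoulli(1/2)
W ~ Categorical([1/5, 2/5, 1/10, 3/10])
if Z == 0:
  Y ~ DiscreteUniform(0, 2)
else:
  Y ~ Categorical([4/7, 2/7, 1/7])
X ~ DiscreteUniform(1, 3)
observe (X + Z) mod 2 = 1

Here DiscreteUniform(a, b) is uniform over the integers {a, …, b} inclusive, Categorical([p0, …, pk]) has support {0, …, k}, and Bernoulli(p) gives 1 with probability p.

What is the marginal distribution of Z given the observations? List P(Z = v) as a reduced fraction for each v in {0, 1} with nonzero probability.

P(Z=0) = 2/3, P(Z=1) = 1/3

Enumerate traces; 36 have nonzero weight after conditioning:
  (Z=0, W=0, Y=0, X=1) weight 1/90
  (Z=0, W=0, Y=0, X=3) weight 1/90
  (Z=0, W=0, Y=1, X=1) weight 1/90
  (Z=0, W=0, Y=1, X=3) weight 1/90
  (Z=0, W=0, Y=2, X=1) weight 1/90
  (Z=0, W=0, Y=2, X=3) weight 1/90
  (Z=0, W=1, Y=0, X=1) weight 1/45
  (Z=0, W=1, Y=0, X=3) weight 1/45
  (Z=1, W=0, Y=0, X=2) weight 2/105
  … 27 more
Group by Z:
  weight(Z=0) = 1/3
  weight(Z=1) = 1/6
Total weight = 1/3 + 1/6 = 1/2
P(Z=0 | obs) = 1/3 / 1/2 = 2/3
P(Z=1 | obs) = 1/6 / 1/2 = 1/3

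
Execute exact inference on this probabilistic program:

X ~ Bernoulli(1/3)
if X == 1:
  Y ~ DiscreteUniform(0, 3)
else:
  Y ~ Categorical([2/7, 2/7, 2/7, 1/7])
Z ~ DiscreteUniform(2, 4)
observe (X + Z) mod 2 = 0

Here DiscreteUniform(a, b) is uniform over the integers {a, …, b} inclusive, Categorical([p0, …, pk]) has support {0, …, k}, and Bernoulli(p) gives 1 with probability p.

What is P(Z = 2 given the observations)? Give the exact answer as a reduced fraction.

Enumerate traces; 12 have nonzero weight after conditioning:
  (X=0, Y=0, Z=2) weight 4/63
  (X=0, Y=0, Z=4) weight 4/63
  (X=0, Y=1, Z=2) weight 4/63
  (X=0, Y=1, Z=4) weight 4/63
  (X=0, Y=2, Z=2) weight 4/63
  (X=0, Y=2, Z=4) weight 4/63
  (X=0, Y=3, Z=2) weight 2/63
  (X=0, Y=3, Z=4) weight 2/63
  (X=1, Y=0, Z=3) weight 1/36
  … 3 more
Group by Z:
  weight(Z=2) = 2/9
  weight(Z=3) = 1/9
  weight(Z=4) = 2/9
Total weight = 2/9 + 1/9 + 2/9 = 5/9
P(Z=2 | obs) = 2/9 / 5/9 = 2/5
P(Z=3 | obs) = 1/9 / 5/9 = 1/5
P(Z=4 | obs) = 2/9 / 5/9 = 2/5

P(Z = 2 | obs) = 2/5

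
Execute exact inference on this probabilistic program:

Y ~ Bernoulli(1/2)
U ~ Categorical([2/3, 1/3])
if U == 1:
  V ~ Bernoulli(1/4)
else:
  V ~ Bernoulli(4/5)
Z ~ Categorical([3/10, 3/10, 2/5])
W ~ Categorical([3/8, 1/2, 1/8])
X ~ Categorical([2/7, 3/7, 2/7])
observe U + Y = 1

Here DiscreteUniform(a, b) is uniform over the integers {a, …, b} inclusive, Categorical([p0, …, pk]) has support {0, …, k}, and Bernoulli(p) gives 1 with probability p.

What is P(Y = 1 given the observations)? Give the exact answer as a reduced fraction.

Enumerate traces; 108 have nonzero weight after conditioning:
  (Y=0, U=1, V=0, Z=0, W=0, X=0) weight 9/2240
  (Y=0, U=1, V=0, Z=0, W=0, X=1) weight 27/4480
  (Y=0, U=1, V=0, Z=0, W=0, X=2) weight 9/2240
  (Y=0, U=1, V=0, Z=0, W=1, X=0) weight 3/560
  (Y=0, U=1, V=0, Z=0, W=1, X=1) weight 9/1120
  (Y=0, U=1, V=0, Z=0, W=1, X=2) weight 3/560
  (Y=0, U=1, V=0, Z=0, W=2, X=0) weight 3/2240
  (Y=0, U=1, V=0, Z=0, W=2, X=1) weight 9/4480
  (Y=1, U=0, V=0, Z=0, W=0, X=0) weight 3/1400
  … 99 more
Group by Y:
  weight(Y=0) = 1/6
  weight(Y=1) = 1/3
Total weight = 1/6 + 1/3 = 1/2
P(Y=0 | obs) = 1/6 / 1/2 = 1/3
P(Y=1 | obs) = 1/3 / 1/2 = 2/3

P(Y = 1 | obs) = 2/3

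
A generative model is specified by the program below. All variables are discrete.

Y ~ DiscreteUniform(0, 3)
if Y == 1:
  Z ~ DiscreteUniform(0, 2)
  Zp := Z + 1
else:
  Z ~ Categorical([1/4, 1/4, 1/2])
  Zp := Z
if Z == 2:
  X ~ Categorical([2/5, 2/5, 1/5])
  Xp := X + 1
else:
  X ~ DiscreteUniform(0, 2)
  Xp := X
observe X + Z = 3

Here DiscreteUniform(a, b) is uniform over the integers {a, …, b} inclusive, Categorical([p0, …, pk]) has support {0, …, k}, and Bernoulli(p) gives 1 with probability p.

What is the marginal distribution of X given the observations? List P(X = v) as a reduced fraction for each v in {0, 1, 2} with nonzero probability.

Enumerate traces; 8 have nonzero weight after conditioning:
  (Y=0, Z=1, X=2) weight 1/48
  (Y=0, Z=2, X=1) weight 1/20
  (Y=1, Z=1, X=2) weight 1/36
  (Y=1, Z=2, X=1) weight 1/30
  (Y=2, Z=1, X=2) weight 1/48
  (Y=2, Z=2, X=1) weight 1/20
  (Y=3, Z=1, X=2) weight 1/48
  (Y=3, Z=2, X=1) weight 1/20
Group by X:
  weight(X=1) = 11/60
  weight(X=2) = 13/144
Total weight = 11/60 + 13/144 = 197/720
P(X=1 | obs) = 11/60 / 197/720 = 132/197
P(X=2 | obs) = 13/144 / 197/720 = 65/197

P(X=1) = 132/197, P(X=2) = 65/197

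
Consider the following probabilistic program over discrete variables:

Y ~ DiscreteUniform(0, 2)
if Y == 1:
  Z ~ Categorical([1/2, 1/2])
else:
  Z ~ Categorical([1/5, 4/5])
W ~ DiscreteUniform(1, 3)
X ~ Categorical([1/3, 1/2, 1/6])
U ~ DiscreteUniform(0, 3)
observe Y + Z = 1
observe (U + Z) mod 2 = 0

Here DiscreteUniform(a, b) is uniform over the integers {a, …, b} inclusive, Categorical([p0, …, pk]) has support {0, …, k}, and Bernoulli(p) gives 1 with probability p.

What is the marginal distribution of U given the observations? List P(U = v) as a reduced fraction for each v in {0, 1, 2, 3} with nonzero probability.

P(U=0) = 5/26, P(U=1) = 4/13, P(U=2) = 5/26, P(U=3) = 4/13

Enumerate traces; 36 have nonzero weight after conditioning:
  (Y=0, Z=1, W=1, X=0, U=1) weight 1/135
  (Y=0, Z=1, W=1, X=0, U=3) weight 1/135
  (Y=0, Z=1, W=1, X=1, U=1) weight 1/90
  (Y=0, Z=1, W=1, X=1, U=3) weight 1/90
  (Y=0, Z=1, W=1, X=2, U=1) weight 1/270
  (Y=0, Z=1, W=1, X=2, U=3) weight 1/270
  (Y=0, Z=1, W=2, X=0, U=1) weight 1/135
  (Y=0, Z=1, W=2, X=0, U=3) weight 1/135
  (Y=1, Z=0, W=1, X=0, U=0) weight 1/216
  (Y=1, Z=0, W=1, X=0, U=2) weight 1/216
  … 26 more
Group by U:
  weight(U=0) = 1/24
  weight(U=1) = 1/15
  weight(U=2) = 1/24
  weight(U=3) = 1/15
Total weight = 1/24 + 1/15 + 1/24 + 1/15 = 13/60
P(U=0 | obs) = 1/24 / 13/60 = 5/26
P(U=1 | obs) = 1/15 / 13/60 = 4/13
P(U=2 | obs) = 1/24 / 13/60 = 5/26
P(U=3 | obs) = 1/15 / 13/60 = 4/13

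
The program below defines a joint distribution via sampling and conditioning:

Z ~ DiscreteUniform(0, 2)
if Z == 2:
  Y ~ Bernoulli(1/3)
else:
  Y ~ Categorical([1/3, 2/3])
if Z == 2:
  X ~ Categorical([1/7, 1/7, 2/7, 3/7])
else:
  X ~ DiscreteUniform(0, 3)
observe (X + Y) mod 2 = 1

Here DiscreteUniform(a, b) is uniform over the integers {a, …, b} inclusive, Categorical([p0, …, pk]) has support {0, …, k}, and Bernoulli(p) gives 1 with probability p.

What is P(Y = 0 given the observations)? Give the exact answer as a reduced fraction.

P(Y = 0 | obs) = 15/32

Enumerate traces; 12 have nonzero weight after conditioning:
  (Z=0, Y=0, X=1) weight 1/36
  (Z=0, Y=0, X=3) weight 1/36
  (Z=0, Y=1, X=0) weight 1/18
  (Z=0, Y=1, X=2) weight 1/18
  (Z=1, Y=0, X=1) weight 1/36
  (Z=1, Y=0, X=3) weight 1/36
  (Z=1, Y=1, X=0) weight 1/18
  (Z=1, Y=1, X=2) weight 1/18
  … 4 more
Group by Y:
  weight(Y=0) = 5/21
  weight(Y=1) = 17/63
Total weight = 5/21 + 17/63 = 32/63
P(Y=0 | obs) = 5/21 / 32/63 = 15/32
P(Y=1 | obs) = 17/63 / 32/63 = 17/32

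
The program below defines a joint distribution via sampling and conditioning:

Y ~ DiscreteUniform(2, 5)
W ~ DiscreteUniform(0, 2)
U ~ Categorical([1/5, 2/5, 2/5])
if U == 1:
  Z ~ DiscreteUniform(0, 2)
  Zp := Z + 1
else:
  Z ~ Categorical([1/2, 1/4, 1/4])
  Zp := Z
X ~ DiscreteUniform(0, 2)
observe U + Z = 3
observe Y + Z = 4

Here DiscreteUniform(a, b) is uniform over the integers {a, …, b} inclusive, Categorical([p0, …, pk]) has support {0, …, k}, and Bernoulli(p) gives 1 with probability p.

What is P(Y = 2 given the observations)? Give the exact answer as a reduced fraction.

Enumerate traces; 18 have nonzero weight after conditioning:
  (Y=2, W=0, U=1, Z=2, X=0) weight 1/270
  (Y=2, W=0, U=1, Z=2, X=1) weight 1/270
  (Y=2, W=0, U=1, Z=2, X=2) weight 1/270
  (Y=2, W=1, U=1, Z=2, X=0) weight 1/270
  (Y=2, W=1, U=1, Z=2, X=1) weight 1/270
  (Y=2, W=1, U=1, Z=2, X=2) weight 1/270
  (Y=2, W=2, U=1, Z=2, X=0) weight 1/270
  (Y=2, W=2, U=1, Z=2, X=1) weight 1/270
  (Y=3, W=0, U=2, Z=1, X=0) weight 1/360
  … 9 more
Group by Y:
  weight(Y=2) = 1/30
  weight(Y=3) = 1/40
Total weight = 1/30 + 1/40 = 7/120
P(Y=2 | obs) = 1/30 / 7/120 = 4/7
P(Y=3 | obs) = 1/40 / 7/120 = 3/7

P(Y = 2 | obs) = 4/7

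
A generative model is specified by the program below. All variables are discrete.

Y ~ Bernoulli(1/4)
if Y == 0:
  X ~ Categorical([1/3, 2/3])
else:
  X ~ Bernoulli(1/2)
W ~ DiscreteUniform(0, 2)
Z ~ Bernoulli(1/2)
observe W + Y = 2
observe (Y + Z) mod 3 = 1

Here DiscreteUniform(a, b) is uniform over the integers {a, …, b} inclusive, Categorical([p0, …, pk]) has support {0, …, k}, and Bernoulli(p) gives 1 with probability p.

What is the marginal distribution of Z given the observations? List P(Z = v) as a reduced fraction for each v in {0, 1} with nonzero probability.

Enumerate traces; 4 have nonzero weight after conditioning:
  (Y=0, X=0, W=2, Z=1) weight 1/24
  (Y=0, X=1, W=2, Z=1) weight 1/12
  (Y=1, X=0, W=1, Z=0) weight 1/48
  (Y=1, X=1, W=1, Z=0) weight 1/48
Group by Z:
  weight(Z=0) = 1/24
  weight(Z=1) = 1/8
Total weight = 1/24 + 1/8 = 1/6
P(Z=0 | obs) = 1/24 / 1/6 = 1/4
P(Z=1 | obs) = 1/8 / 1/6 = 3/4

P(Z=0) = 1/4, P(Z=1) = 3/4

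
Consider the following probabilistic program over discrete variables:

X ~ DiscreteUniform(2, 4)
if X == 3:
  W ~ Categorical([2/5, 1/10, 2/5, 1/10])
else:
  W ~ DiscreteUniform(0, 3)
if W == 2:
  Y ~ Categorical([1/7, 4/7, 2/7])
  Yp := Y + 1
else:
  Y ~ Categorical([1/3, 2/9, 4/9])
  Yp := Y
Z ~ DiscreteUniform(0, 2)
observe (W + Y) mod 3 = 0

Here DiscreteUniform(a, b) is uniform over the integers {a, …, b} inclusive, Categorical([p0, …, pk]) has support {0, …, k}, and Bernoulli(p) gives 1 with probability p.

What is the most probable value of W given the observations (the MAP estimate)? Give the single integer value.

argmax_v P(W = v | obs) = 2

Enumerate traces; 36 have nonzero weight after conditioning:
  (X=2, W=0, Y=0, Z=0) weight 1/108
  (X=2, W=0, Y=0, Z=1) weight 1/108
  (X=2, W=0, Y=0, Z=2) weight 1/108
  (X=2, W=1, Y=2, Z=0) weight 1/81
  (X=2, W=1, Y=2, Z=1) weight 1/81
  (X=2, W=1, Y=2, Z=2) weight 1/81
  (X=2, W=2, Y=1, Z=0) weight 1/63
  (X=2, W=2, Y=1, Z=1) weight 1/63
  (X=2, W=3, Y=0, Z=0) weight 1/108
  … 27 more
Group by W:
  weight(W=0) = 1/10
  weight(W=1) = 4/45
  weight(W=2) = 6/35
  weight(W=3) = 1/15
Total weight = 1/10 + 4/45 + 6/35 + 1/15 = 269/630
P(W=0 | obs) = 1/10 / 269/630 = 63/269
P(W=1 | obs) = 4/45 / 269/630 = 56/269
P(W=2 | obs) = 6/35 / 269/630 = 108/269
P(W=3 | obs) = 1/15 / 269/630 = 42/269
argmax = 2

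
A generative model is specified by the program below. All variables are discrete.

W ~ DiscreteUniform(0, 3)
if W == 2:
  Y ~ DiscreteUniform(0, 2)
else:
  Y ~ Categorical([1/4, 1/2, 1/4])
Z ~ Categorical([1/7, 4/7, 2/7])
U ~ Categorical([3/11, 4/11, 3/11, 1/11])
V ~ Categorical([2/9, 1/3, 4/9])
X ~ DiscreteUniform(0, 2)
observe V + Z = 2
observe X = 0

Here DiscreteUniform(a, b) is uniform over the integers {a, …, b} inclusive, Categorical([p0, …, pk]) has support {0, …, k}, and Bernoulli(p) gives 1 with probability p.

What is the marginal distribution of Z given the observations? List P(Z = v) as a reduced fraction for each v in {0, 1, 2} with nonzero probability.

Enumerate traces; 144 have nonzero weight after conditioning:
  (W=0, Y=0, Z=0, U=0, V=2, X=0) weight 1/2772
  (W=0, Y=0, Z=0, U=1, V=2, X=0) weight 1/2079
  (W=0, Y=0, Z=0, U=2, V=2, X=0) weight 1/2772
  (W=0, Y=0, Z=0, U=3, V=2, X=0) weight 1/8316
  (W=0, Y=0, Z=1, U=0, V=1, X=0) weight 1/924
  (W=0, Y=0, Z=1, U=1, V=1, X=0) weight 1/693
  (W=0, Y=0, Z=1, U=2, V=1, X=0) weight 1/924
  (W=0, Y=0, Z=1, U=3, V=1, X=0) weight 1/2772
  (W=0, Y=0, Z=2, U=0, V=0, X=0) weight 1/2772
  … 135 more
Group by Z:
  weight(Z=0) = 4/189
  weight(Z=1) = 4/63
  weight(Z=2) = 4/189
Total weight = 4/189 + 4/63 + 4/189 = 20/189
P(Z=0 | obs) = 4/189 / 20/189 = 1/5
P(Z=1 | obs) = 4/63 / 20/189 = 3/5
P(Z=2 | obs) = 4/189 / 20/189 = 1/5

P(Z=0) = 1/5, P(Z=1) = 3/5, P(Z=2) = 1/5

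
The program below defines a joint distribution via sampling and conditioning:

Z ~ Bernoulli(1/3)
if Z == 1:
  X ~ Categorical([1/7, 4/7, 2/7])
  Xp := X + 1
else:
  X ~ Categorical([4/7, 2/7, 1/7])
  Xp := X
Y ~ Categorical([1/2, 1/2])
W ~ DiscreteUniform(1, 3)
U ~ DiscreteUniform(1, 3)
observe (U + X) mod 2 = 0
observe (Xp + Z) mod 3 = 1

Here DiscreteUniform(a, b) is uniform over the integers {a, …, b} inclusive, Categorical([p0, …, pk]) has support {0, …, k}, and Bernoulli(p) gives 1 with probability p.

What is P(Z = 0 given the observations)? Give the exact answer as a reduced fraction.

P(Z = 0 | obs) = 4/5

Enumerate traces; 18 have nonzero weight after conditioning:
  (Z=0, X=1, Y=0, W=1, U=1) weight 2/189
  (Z=0, X=1, Y=0, W=1, U=3) weight 2/189
  (Z=0, X=1, Y=0, W=2, U=1) weight 2/189
  (Z=0, X=1, Y=0, W=2, U=3) weight 2/189
  (Z=0, X=1, Y=0, W=3, U=1) weight 2/189
  (Z=0, X=1, Y=0, W=3, U=3) weight 2/189
  (Z=0, X=1, Y=1, W=1, U=1) weight 2/189
  (Z=0, X=1, Y=1, W=1, U=3) weight 2/189
  (Z=1, X=2, Y=0, W=1, U=2) weight 1/189
  … 9 more
Group by Z:
  weight(Z=0) = 8/63
  weight(Z=1) = 2/63
Total weight = 8/63 + 2/63 = 10/63
P(Z=0 | obs) = 8/63 / 10/63 = 4/5
P(Z=1 | obs) = 2/63 / 10/63 = 1/5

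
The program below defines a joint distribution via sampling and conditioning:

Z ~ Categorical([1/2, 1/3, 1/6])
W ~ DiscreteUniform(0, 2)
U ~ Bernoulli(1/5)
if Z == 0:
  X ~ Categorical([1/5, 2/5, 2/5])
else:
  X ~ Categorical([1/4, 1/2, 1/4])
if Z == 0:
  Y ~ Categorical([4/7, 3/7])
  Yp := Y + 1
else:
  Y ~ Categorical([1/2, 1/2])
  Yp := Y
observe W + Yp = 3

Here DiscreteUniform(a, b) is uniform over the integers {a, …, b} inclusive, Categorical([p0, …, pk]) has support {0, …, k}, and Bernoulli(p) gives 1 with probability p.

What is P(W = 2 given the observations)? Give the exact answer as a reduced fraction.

Enumerate traces; 24 have nonzero weight after conditioning:
  (Z=0, W=1, U=0, X=0, Y=1) weight 2/175
  (Z=0, W=1, U=0, X=1, Y=1) weight 4/175
  (Z=0, W=1, U=0, X=2, Y=1) weight 4/175
  (Z=0, W=1, U=1, X=0, Y=1) weight 1/350
  (Z=0, W=1, U=1, X=1, Y=1) weight 1/175
  (Z=0, W=1, U=1, X=2, Y=1) weight 1/175
  (Z=0, W=2, U=0, X=0, Y=0) weight 8/525
  (Z=0, W=2, U=0, X=1, Y=0) weight 16/525
  … 16 more
Group by W:
  weight(W=1) = 1/14
  weight(W=2) = 5/28
Total weight = 1/14 + 5/28 = 1/4
P(W=1 | obs) = 1/14 / 1/4 = 2/7
P(W=2 | obs) = 5/28 / 1/4 = 5/7

P(W = 2 | obs) = 5/7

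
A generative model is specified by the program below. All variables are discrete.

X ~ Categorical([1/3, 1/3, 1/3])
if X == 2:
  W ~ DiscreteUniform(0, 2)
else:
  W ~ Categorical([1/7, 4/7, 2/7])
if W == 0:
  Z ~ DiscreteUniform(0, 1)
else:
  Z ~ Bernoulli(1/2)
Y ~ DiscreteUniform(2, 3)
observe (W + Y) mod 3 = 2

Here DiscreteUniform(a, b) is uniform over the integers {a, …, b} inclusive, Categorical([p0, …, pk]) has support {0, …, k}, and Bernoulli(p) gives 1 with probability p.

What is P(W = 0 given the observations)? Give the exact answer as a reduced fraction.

P(W = 0 | obs) = 13/32

Enumerate traces; 12 have nonzero weight after conditioning:
  (X=0, W=0, Z=0, Y=2) weight 1/84
  (X=0, W=0, Z=1, Y=2) weight 1/84
  (X=0, W=2, Z=0, Y=3) weight 1/42
  (X=0, W=2, Z=1, Y=3) weight 1/42
  (X=1, W=0, Z=0, Y=2) weight 1/84
  (X=1, W=0, Z=1, Y=2) weight 1/84
  (X=1, W=2, Z=0, Y=3) weight 1/42
  (X=1, W=2, Z=1, Y=3) weight 1/42
  … 4 more
Group by W:
  weight(W=0) = 13/126
  weight(W=2) = 19/126
Total weight = 13/126 + 19/126 = 16/63
P(W=0 | obs) = 13/126 / 16/63 = 13/32
P(W=2 | obs) = 19/126 / 16/63 = 19/32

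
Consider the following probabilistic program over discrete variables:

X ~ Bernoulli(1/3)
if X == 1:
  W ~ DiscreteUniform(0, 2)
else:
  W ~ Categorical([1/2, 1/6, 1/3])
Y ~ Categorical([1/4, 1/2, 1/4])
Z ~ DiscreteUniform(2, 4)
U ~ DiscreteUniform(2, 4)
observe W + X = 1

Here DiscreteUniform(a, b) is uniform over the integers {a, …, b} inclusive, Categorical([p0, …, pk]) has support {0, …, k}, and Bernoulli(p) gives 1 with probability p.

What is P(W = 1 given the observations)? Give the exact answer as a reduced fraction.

Enumerate traces; 54 have nonzero weight after conditioning:
  (X=0, W=1, Y=0, Z=2, U=2) weight 1/324
  (X=0, W=1, Y=0, Z=2, U=3) weight 1/324
  (X=0, W=1, Y=0, Z=2, U=4) weight 1/324
  (X=0, W=1, Y=0, Z=3, U=2) weight 1/324
  (X=0, W=1, Y=0, Z=3, U=3) weight 1/324
  (X=0, W=1, Y=0, Z=3, U=4) weight 1/324
  (X=0, W=1, Y=0, Z=4, U=2) weight 1/324
  (X=0, W=1, Y=0, Z=4, U=3) weight 1/324
  (X=1, W=0, Y=0, Z=2, U=2) weight 1/324
  … 45 more
Group by W:
  weight(W=0) = 1/9
  weight(W=1) = 1/9
Total weight = 1/9 + 1/9 = 2/9
P(W=0 | obs) = 1/9 / 2/9 = 1/2
P(W=1 | obs) = 1/9 / 2/9 = 1/2

P(W = 1 | obs) = 1/2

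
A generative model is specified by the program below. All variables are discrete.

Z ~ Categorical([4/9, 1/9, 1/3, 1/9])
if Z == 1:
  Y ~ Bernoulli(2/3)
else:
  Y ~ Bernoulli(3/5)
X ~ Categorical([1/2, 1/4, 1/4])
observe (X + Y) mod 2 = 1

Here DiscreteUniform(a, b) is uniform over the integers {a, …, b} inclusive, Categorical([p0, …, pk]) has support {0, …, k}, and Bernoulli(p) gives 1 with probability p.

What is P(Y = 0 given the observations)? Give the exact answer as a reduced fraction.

Enumerate traces; 12 have nonzero weight after conditioning:
  (Z=0, Y=0, X=1) weight 2/45
  (Z=0, Y=1, X=0) weight 2/15
  (Z=0, Y=1, X=2) weight 1/15
  (Z=1, Y=0, X=1) weight 1/108
  (Z=1, Y=1, X=0) weight 1/27
  (Z=1, Y=1, X=2) weight 1/54
  (Z=2, Y=0, X=1) weight 1/30
  (Z=2, Y=1, X=0) weight 1/10
  … 4 more
Group by Y:
  weight(Y=0) = 53/540
  weight(Y=1) = 41/90
Total weight = 53/540 + 41/90 = 299/540
P(Y=0 | obs) = 53/540 / 299/540 = 53/299
P(Y=1 | obs) = 41/90 / 299/540 = 246/299

P(Y = 0 | obs) = 53/299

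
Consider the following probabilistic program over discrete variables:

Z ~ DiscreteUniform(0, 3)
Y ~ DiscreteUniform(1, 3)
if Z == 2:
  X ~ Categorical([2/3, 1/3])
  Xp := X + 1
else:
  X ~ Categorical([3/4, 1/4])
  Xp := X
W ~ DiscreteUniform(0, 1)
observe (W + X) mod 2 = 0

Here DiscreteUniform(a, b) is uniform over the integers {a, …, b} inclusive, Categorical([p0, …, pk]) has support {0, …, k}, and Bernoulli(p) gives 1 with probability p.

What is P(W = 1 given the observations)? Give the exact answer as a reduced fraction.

P(W = 1 | obs) = 13/48

Enumerate traces; 24 have nonzero weight after conditioning:
  (Z=0, Y=1, X=0, W=0) weight 1/32
  (Z=0, Y=1, X=1, W=1) weight 1/96
  (Z=0, Y=2, X=0, W=0) weight 1/32
  (Z=0, Y=2, X=1, W=1) weight 1/96
  (Z=0, Y=3, X=0, W=0) weight 1/32
  (Z=0, Y=3, X=1, W=1) weight 1/96
  (Z=1, Y=1, X=0, W=0) weight 1/32
  (Z=1, Y=1, X=1, W=1) weight 1/96
  … 16 more
Group by W:
  weight(W=0) = 35/96
  weight(W=1) = 13/96
Total weight = 35/96 + 13/96 = 1/2
P(W=0 | obs) = 35/96 / 1/2 = 35/48
P(W=1 | obs) = 13/96 / 1/2 = 13/48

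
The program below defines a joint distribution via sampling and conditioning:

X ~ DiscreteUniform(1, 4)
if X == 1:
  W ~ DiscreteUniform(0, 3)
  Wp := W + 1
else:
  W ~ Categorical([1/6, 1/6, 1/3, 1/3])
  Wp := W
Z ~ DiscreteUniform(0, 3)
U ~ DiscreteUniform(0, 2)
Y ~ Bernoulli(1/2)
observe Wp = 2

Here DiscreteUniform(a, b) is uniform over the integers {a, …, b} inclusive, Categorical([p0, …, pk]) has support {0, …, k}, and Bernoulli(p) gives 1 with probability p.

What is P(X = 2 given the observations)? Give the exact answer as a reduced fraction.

P(X = 2 | obs) = 4/15

Enumerate traces; 96 have nonzero weight after conditioning:
  (X=1, W=1, Z=0, U=0, Y=0) weight 1/384
  (X=1, W=1, Z=0, U=0, Y=1) weight 1/384
  (X=1, W=1, Z=0, U=1, Y=0) weight 1/384
  (X=1, W=1, Z=0, U=1, Y=1) weight 1/384
  (X=1, W=1, Z=0, U=2, Y=0) weight 1/384
  (X=1, W=1, Z=0, U=2, Y=1) weight 1/384
  (X=1, W=1, Z=1, U=0, Y=0) weight 1/384
  (X=1, W=1, Z=1, U=0, Y=1) weight 1/384
  (X=2, W=2, Z=0, U=0, Y=0) weight 1/288
  (X=3, W=2, Z=0, U=0, Y=0) weight 1/288
  … 86 more
Group by X:
  weight(X=1) = 1/16
  weight(X=2) = 1/12
  weight(X=3) = 1/12
  weight(X=4) = 1/12
Total weight = 1/16 + 1/12 + 1/12 + 1/12 = 5/16
P(X=1 | obs) = 1/16 / 5/16 = 1/5
P(X=2 | obs) = 1/12 / 5/16 = 4/15
P(X=3 | obs) = 1/12 / 5/16 = 4/15
P(X=4 | obs) = 1/12 / 5/16 = 4/15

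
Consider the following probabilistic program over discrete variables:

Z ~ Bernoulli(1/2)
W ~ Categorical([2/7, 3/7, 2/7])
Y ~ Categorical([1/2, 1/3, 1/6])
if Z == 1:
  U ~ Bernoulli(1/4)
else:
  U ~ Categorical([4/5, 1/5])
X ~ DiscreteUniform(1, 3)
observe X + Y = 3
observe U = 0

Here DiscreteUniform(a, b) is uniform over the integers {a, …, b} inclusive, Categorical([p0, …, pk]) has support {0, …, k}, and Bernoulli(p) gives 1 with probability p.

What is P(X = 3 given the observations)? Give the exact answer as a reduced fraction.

P(X = 3 | obs) = 1/2

Enumerate traces; 18 have nonzero weight after conditioning:
  (Z=0, W=0, Y=0, U=0, X=3) weight 2/105
  (Z=0, W=0, Y=1, U=0, X=2) weight 4/315
  (Z=0, W=0, Y=2, U=0, X=1) weight 2/315
  (Z=0, W=1, Y=0, U=0, X=3) weight 1/35
  (Z=0, W=1, Y=1, U=0, X=2) weight 2/105
  (Z=0, W=1, Y=2, U=0, X=1) weight 1/105
  (Z=0, W=2, Y=0, U=0, X=3) weight 2/105
  (Z=0, W=2, Y=1, U=0, X=2) weight 4/315
  … 10 more
Group by X:
  weight(X=1) = 31/720
  weight(X=2) = 31/360
  weight(X=3) = 31/240
Total weight = 31/720 + 31/360 + 31/240 = 31/120
P(X=1 | obs) = 31/720 / 31/120 = 1/6
P(X=2 | obs) = 31/360 / 31/120 = 1/3
P(X=3 | obs) = 31/240 / 31/120 = 1/2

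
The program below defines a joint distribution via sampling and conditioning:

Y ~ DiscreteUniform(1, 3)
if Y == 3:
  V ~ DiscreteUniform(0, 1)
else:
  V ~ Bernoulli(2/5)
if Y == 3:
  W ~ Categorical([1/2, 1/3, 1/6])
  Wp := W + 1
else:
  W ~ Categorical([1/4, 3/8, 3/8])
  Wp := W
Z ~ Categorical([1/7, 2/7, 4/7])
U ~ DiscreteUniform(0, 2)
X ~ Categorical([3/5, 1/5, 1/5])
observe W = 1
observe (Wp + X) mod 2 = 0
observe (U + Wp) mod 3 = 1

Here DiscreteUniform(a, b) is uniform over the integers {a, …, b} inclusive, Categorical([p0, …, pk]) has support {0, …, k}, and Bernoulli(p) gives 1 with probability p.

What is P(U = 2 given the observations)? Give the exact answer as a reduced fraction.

P(U = 2 | obs) = 16/25

Enumerate traces; 24 have nonzero weight after conditioning:
  (Y=1, V=0, W=1, Z=0, U=0, X=1) weight 1/1400
  (Y=1, V=0, W=1, Z=1, U=0, X=1) weight 1/700
  (Y=1, V=0, W=1, Z=2, U=0, X=1) weight 1/350
  (Y=1, V=1, W=1, Z=0, U=0, X=1) weight 1/2100
  (Y=1, V=1, W=1, Z=1, U=0, X=1) weight 1/1050
  (Y=1, V=1, W=1, Z=2, U=0, X=1) weight 1/525
  (Y=2, V=0, W=1, Z=0, U=0, X=1) weight 1/1400
  (Y=2, V=0, W=1, Z=1, U=0, X=1) weight 1/700
  (Y=3, V=0, W=1, Z=0, U=2, X=0) weight 1/630
  … 15 more
Group by U:
  weight(U=0) = 1/60
  weight(U=2) = 4/135
Total weight = 1/60 + 4/135 = 5/108
P(U=0 | obs) = 1/60 / 5/108 = 9/25
P(U=2 | obs) = 4/135 / 5/108 = 16/25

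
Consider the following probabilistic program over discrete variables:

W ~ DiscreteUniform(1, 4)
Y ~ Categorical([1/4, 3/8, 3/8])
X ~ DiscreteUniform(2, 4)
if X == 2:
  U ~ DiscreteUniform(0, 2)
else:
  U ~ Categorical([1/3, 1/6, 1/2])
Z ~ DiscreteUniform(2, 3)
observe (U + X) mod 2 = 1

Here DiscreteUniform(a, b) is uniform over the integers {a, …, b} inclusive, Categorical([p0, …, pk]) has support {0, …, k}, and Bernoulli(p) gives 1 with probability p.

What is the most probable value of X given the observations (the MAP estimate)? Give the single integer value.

Enumerate traces; 96 have nonzero weight after conditioning:
  (W=1, Y=0, X=2, U=1, Z=2) weight 1/288
  (W=1, Y=0, X=2, U=1, Z=3) weight 1/288
  (W=1, Y=0, X=3, U=0, Z=2) weight 1/288
  (W=1, Y=0, X=3, U=0, Z=3) weight 1/288
  (W=1, Y=0, X=3, U=2, Z=2) weight 1/192
  (W=1, Y=0, X=3, U=2, Z=3) weight 1/192
  (W=1, Y=0, X=4, U=1, Z=2) weight 1/576
  (W=1, Y=0, X=4, U=1, Z=3) weight 1/576
  … 88 more
Group by X:
  weight(X=2) = 1/9
  weight(X=3) = 5/18
  weight(X=4) = 1/18
Total weight = 1/9 + 5/18 + 1/18 = 4/9
P(X=2 | obs) = 1/9 / 4/9 = 1/4
P(X=3 | obs) = 5/18 / 4/9 = 5/8
P(X=4 | obs) = 1/18 / 4/9 = 1/8
argmax = 3

argmax_v P(X = v | obs) = 3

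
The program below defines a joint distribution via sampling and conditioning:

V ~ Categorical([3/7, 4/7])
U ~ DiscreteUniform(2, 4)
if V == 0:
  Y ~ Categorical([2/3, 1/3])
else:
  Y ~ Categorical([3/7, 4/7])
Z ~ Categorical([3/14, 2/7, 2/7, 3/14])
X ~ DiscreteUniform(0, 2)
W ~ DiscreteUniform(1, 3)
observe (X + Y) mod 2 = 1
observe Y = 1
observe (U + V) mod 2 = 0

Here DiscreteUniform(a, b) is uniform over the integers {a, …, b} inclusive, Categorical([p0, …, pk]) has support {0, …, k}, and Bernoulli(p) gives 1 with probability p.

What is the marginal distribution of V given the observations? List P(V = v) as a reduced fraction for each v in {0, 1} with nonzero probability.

Enumerate traces; 72 have nonzero weight after conditioning:
  (V=0, U=2, Y=1, Z=0, X=0, W=1) weight 1/882
  (V=0, U=2, Y=1, Z=0, X=0, W=2) weight 1/882
  (V=0, U=2, Y=1, Z=0, X=0, W=3) weight 1/882
  (V=0, U=2, Y=1, Z=0, X=2, W=1) weight 1/882
  (V=0, U=2, Y=1, Z=0, X=2, W=2) weight 1/882
  (V=0, U=2, Y=1, Z=0, X=2, W=3) weight 1/882
  (V=0, U=2, Y=1, Z=1, X=0, W=1) weight 2/1323
  (V=0, U=2, Y=1, Z=1, X=0, W=2) weight 2/1323
  (V=1, U=3, Y=1, Z=0, X=0, W=1) weight 8/3087
  … 63 more
Group by V:
  weight(V=0) = 4/63
  weight(V=1) = 32/441
Total weight = 4/63 + 32/441 = 20/147
P(V=0 | obs) = 4/63 / 20/147 = 7/15
P(V=1 | obs) = 32/441 / 20/147 = 8/15

P(V=0) = 7/15, P(V=1) = 8/15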